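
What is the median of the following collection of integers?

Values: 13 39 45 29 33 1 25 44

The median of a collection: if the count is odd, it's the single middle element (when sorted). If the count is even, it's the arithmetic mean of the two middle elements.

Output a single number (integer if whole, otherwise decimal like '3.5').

Answer: 31

Derivation:
Step 1: insert 13 -> lo=[13] (size 1, max 13) hi=[] (size 0) -> median=13
Step 2: insert 39 -> lo=[13] (size 1, max 13) hi=[39] (size 1, min 39) -> median=26
Step 3: insert 45 -> lo=[13, 39] (size 2, max 39) hi=[45] (size 1, min 45) -> median=39
Step 4: insert 29 -> lo=[13, 29] (size 2, max 29) hi=[39, 45] (size 2, min 39) -> median=34
Step 5: insert 33 -> lo=[13, 29, 33] (size 3, max 33) hi=[39, 45] (size 2, min 39) -> median=33
Step 6: insert 1 -> lo=[1, 13, 29] (size 3, max 29) hi=[33, 39, 45] (size 3, min 33) -> median=31
Step 7: insert 25 -> lo=[1, 13, 25, 29] (size 4, max 29) hi=[33, 39, 45] (size 3, min 33) -> median=29
Step 8: insert 44 -> lo=[1, 13, 25, 29] (size 4, max 29) hi=[33, 39, 44, 45] (size 4, min 33) -> median=31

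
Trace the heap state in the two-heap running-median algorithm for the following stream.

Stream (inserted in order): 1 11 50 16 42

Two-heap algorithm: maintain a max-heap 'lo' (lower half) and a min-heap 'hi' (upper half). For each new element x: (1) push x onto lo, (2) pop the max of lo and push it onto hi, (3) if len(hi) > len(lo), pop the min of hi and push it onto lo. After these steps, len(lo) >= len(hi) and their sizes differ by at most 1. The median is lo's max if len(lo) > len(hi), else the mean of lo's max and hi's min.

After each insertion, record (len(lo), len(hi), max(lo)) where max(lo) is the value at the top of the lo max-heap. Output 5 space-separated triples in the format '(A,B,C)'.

Step 1: insert 1 -> lo=[1] hi=[] -> (len(lo)=1, len(hi)=0, max(lo)=1)
Step 2: insert 11 -> lo=[1] hi=[11] -> (len(lo)=1, len(hi)=1, max(lo)=1)
Step 3: insert 50 -> lo=[1, 11] hi=[50] -> (len(lo)=2, len(hi)=1, max(lo)=11)
Step 4: insert 16 -> lo=[1, 11] hi=[16, 50] -> (len(lo)=2, len(hi)=2, max(lo)=11)
Step 5: insert 42 -> lo=[1, 11, 16] hi=[42, 50] -> (len(lo)=3, len(hi)=2, max(lo)=16)

Answer: (1,0,1) (1,1,1) (2,1,11) (2,2,11) (3,2,16)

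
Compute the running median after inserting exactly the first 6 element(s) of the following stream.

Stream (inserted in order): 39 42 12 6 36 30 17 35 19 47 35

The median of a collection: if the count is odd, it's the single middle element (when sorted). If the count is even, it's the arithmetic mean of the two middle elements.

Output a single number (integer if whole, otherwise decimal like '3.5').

Step 1: insert 39 -> lo=[39] (size 1, max 39) hi=[] (size 0) -> median=39
Step 2: insert 42 -> lo=[39] (size 1, max 39) hi=[42] (size 1, min 42) -> median=40.5
Step 3: insert 12 -> lo=[12, 39] (size 2, max 39) hi=[42] (size 1, min 42) -> median=39
Step 4: insert 6 -> lo=[6, 12] (size 2, max 12) hi=[39, 42] (size 2, min 39) -> median=25.5
Step 5: insert 36 -> lo=[6, 12, 36] (size 3, max 36) hi=[39, 42] (size 2, min 39) -> median=36
Step 6: insert 30 -> lo=[6, 12, 30] (size 3, max 30) hi=[36, 39, 42] (size 3, min 36) -> median=33

Answer: 33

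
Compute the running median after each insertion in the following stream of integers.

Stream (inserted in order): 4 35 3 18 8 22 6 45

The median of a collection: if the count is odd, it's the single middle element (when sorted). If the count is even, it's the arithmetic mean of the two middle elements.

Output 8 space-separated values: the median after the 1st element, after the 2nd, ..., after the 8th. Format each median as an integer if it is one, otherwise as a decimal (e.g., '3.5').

Answer: 4 19.5 4 11 8 13 8 13

Derivation:
Step 1: insert 4 -> lo=[4] (size 1, max 4) hi=[] (size 0) -> median=4
Step 2: insert 35 -> lo=[4] (size 1, max 4) hi=[35] (size 1, min 35) -> median=19.5
Step 3: insert 3 -> lo=[3, 4] (size 2, max 4) hi=[35] (size 1, min 35) -> median=4
Step 4: insert 18 -> lo=[3, 4] (size 2, max 4) hi=[18, 35] (size 2, min 18) -> median=11
Step 5: insert 8 -> lo=[3, 4, 8] (size 3, max 8) hi=[18, 35] (size 2, min 18) -> median=8
Step 6: insert 22 -> lo=[3, 4, 8] (size 3, max 8) hi=[18, 22, 35] (size 3, min 18) -> median=13
Step 7: insert 6 -> lo=[3, 4, 6, 8] (size 4, max 8) hi=[18, 22, 35] (size 3, min 18) -> median=8
Step 8: insert 45 -> lo=[3, 4, 6, 8] (size 4, max 8) hi=[18, 22, 35, 45] (size 4, min 18) -> median=13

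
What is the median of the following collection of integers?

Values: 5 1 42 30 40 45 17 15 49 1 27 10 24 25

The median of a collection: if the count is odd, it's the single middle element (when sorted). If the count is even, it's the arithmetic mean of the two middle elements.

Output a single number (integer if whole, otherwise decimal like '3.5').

Step 1: insert 5 -> lo=[5] (size 1, max 5) hi=[] (size 0) -> median=5
Step 2: insert 1 -> lo=[1] (size 1, max 1) hi=[5] (size 1, min 5) -> median=3
Step 3: insert 42 -> lo=[1, 5] (size 2, max 5) hi=[42] (size 1, min 42) -> median=5
Step 4: insert 30 -> lo=[1, 5] (size 2, max 5) hi=[30, 42] (size 2, min 30) -> median=17.5
Step 5: insert 40 -> lo=[1, 5, 30] (size 3, max 30) hi=[40, 42] (size 2, min 40) -> median=30
Step 6: insert 45 -> lo=[1, 5, 30] (size 3, max 30) hi=[40, 42, 45] (size 3, min 40) -> median=35
Step 7: insert 17 -> lo=[1, 5, 17, 30] (size 4, max 30) hi=[40, 42, 45] (size 3, min 40) -> median=30
Step 8: insert 15 -> lo=[1, 5, 15, 17] (size 4, max 17) hi=[30, 40, 42, 45] (size 4, min 30) -> median=23.5
Step 9: insert 49 -> lo=[1, 5, 15, 17, 30] (size 5, max 30) hi=[40, 42, 45, 49] (size 4, min 40) -> median=30
Step 10: insert 1 -> lo=[1, 1, 5, 15, 17] (size 5, max 17) hi=[30, 40, 42, 45, 49] (size 5, min 30) -> median=23.5
Step 11: insert 27 -> lo=[1, 1, 5, 15, 17, 27] (size 6, max 27) hi=[30, 40, 42, 45, 49] (size 5, min 30) -> median=27
Step 12: insert 10 -> lo=[1, 1, 5, 10, 15, 17] (size 6, max 17) hi=[27, 30, 40, 42, 45, 49] (size 6, min 27) -> median=22
Step 13: insert 24 -> lo=[1, 1, 5, 10, 15, 17, 24] (size 7, max 24) hi=[27, 30, 40, 42, 45, 49] (size 6, min 27) -> median=24
Step 14: insert 25 -> lo=[1, 1, 5, 10, 15, 17, 24] (size 7, max 24) hi=[25, 27, 30, 40, 42, 45, 49] (size 7, min 25) -> median=24.5

Answer: 24.5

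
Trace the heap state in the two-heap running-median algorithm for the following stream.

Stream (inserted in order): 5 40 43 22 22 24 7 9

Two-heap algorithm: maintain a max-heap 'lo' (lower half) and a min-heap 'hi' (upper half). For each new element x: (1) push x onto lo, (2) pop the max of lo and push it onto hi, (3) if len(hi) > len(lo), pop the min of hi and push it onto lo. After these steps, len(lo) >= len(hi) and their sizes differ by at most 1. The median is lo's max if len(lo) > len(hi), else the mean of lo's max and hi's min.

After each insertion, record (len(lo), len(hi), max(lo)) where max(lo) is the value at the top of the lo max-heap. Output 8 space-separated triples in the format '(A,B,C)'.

Step 1: insert 5 -> lo=[5] hi=[] -> (len(lo)=1, len(hi)=0, max(lo)=5)
Step 2: insert 40 -> lo=[5] hi=[40] -> (len(lo)=1, len(hi)=1, max(lo)=5)
Step 3: insert 43 -> lo=[5, 40] hi=[43] -> (len(lo)=2, len(hi)=1, max(lo)=40)
Step 4: insert 22 -> lo=[5, 22] hi=[40, 43] -> (len(lo)=2, len(hi)=2, max(lo)=22)
Step 5: insert 22 -> lo=[5, 22, 22] hi=[40, 43] -> (len(lo)=3, len(hi)=2, max(lo)=22)
Step 6: insert 24 -> lo=[5, 22, 22] hi=[24, 40, 43] -> (len(lo)=3, len(hi)=3, max(lo)=22)
Step 7: insert 7 -> lo=[5, 7, 22, 22] hi=[24, 40, 43] -> (len(lo)=4, len(hi)=3, max(lo)=22)
Step 8: insert 9 -> lo=[5, 7, 9, 22] hi=[22, 24, 40, 43] -> (len(lo)=4, len(hi)=4, max(lo)=22)

Answer: (1,0,5) (1,1,5) (2,1,40) (2,2,22) (3,2,22) (3,3,22) (4,3,22) (4,4,22)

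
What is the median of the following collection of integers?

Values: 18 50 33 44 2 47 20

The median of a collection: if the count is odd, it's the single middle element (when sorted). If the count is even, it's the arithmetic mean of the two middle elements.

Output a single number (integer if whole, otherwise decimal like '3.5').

Step 1: insert 18 -> lo=[18] (size 1, max 18) hi=[] (size 0) -> median=18
Step 2: insert 50 -> lo=[18] (size 1, max 18) hi=[50] (size 1, min 50) -> median=34
Step 3: insert 33 -> lo=[18, 33] (size 2, max 33) hi=[50] (size 1, min 50) -> median=33
Step 4: insert 44 -> lo=[18, 33] (size 2, max 33) hi=[44, 50] (size 2, min 44) -> median=38.5
Step 5: insert 2 -> lo=[2, 18, 33] (size 3, max 33) hi=[44, 50] (size 2, min 44) -> median=33
Step 6: insert 47 -> lo=[2, 18, 33] (size 3, max 33) hi=[44, 47, 50] (size 3, min 44) -> median=38.5
Step 7: insert 20 -> lo=[2, 18, 20, 33] (size 4, max 33) hi=[44, 47, 50] (size 3, min 44) -> median=33

Answer: 33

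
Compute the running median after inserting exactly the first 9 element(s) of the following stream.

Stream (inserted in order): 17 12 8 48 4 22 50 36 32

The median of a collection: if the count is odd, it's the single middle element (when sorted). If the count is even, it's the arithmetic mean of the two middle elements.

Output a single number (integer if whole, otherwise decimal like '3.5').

Step 1: insert 17 -> lo=[17] (size 1, max 17) hi=[] (size 0) -> median=17
Step 2: insert 12 -> lo=[12] (size 1, max 12) hi=[17] (size 1, min 17) -> median=14.5
Step 3: insert 8 -> lo=[8, 12] (size 2, max 12) hi=[17] (size 1, min 17) -> median=12
Step 4: insert 48 -> lo=[8, 12] (size 2, max 12) hi=[17, 48] (size 2, min 17) -> median=14.5
Step 5: insert 4 -> lo=[4, 8, 12] (size 3, max 12) hi=[17, 48] (size 2, min 17) -> median=12
Step 6: insert 22 -> lo=[4, 8, 12] (size 3, max 12) hi=[17, 22, 48] (size 3, min 17) -> median=14.5
Step 7: insert 50 -> lo=[4, 8, 12, 17] (size 4, max 17) hi=[22, 48, 50] (size 3, min 22) -> median=17
Step 8: insert 36 -> lo=[4, 8, 12, 17] (size 4, max 17) hi=[22, 36, 48, 50] (size 4, min 22) -> median=19.5
Step 9: insert 32 -> lo=[4, 8, 12, 17, 22] (size 5, max 22) hi=[32, 36, 48, 50] (size 4, min 32) -> median=22

Answer: 22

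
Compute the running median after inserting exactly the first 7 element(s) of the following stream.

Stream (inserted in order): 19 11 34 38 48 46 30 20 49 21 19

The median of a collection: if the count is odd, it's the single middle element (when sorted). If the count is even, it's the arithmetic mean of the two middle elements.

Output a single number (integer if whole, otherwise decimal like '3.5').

Step 1: insert 19 -> lo=[19] (size 1, max 19) hi=[] (size 0) -> median=19
Step 2: insert 11 -> lo=[11] (size 1, max 11) hi=[19] (size 1, min 19) -> median=15
Step 3: insert 34 -> lo=[11, 19] (size 2, max 19) hi=[34] (size 1, min 34) -> median=19
Step 4: insert 38 -> lo=[11, 19] (size 2, max 19) hi=[34, 38] (size 2, min 34) -> median=26.5
Step 5: insert 48 -> lo=[11, 19, 34] (size 3, max 34) hi=[38, 48] (size 2, min 38) -> median=34
Step 6: insert 46 -> lo=[11, 19, 34] (size 3, max 34) hi=[38, 46, 48] (size 3, min 38) -> median=36
Step 7: insert 30 -> lo=[11, 19, 30, 34] (size 4, max 34) hi=[38, 46, 48] (size 3, min 38) -> median=34

Answer: 34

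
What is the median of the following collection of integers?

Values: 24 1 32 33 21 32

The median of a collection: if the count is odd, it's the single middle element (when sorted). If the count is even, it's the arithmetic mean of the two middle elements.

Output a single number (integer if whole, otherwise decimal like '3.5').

Answer: 28

Derivation:
Step 1: insert 24 -> lo=[24] (size 1, max 24) hi=[] (size 0) -> median=24
Step 2: insert 1 -> lo=[1] (size 1, max 1) hi=[24] (size 1, min 24) -> median=12.5
Step 3: insert 32 -> lo=[1, 24] (size 2, max 24) hi=[32] (size 1, min 32) -> median=24
Step 4: insert 33 -> lo=[1, 24] (size 2, max 24) hi=[32, 33] (size 2, min 32) -> median=28
Step 5: insert 21 -> lo=[1, 21, 24] (size 3, max 24) hi=[32, 33] (size 2, min 32) -> median=24
Step 6: insert 32 -> lo=[1, 21, 24] (size 3, max 24) hi=[32, 32, 33] (size 3, min 32) -> median=28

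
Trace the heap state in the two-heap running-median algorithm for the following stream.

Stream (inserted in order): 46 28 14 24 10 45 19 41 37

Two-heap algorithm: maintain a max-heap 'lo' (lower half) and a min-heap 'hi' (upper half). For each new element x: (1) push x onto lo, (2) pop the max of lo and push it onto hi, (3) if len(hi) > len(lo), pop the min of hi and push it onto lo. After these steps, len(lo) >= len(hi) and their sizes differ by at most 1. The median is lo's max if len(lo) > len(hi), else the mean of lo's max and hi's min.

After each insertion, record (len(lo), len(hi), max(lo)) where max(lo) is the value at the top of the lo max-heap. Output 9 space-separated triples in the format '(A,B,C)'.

Answer: (1,0,46) (1,1,28) (2,1,28) (2,2,24) (3,2,24) (3,3,24) (4,3,24) (4,4,24) (5,4,28)

Derivation:
Step 1: insert 46 -> lo=[46] hi=[] -> (len(lo)=1, len(hi)=0, max(lo)=46)
Step 2: insert 28 -> lo=[28] hi=[46] -> (len(lo)=1, len(hi)=1, max(lo)=28)
Step 3: insert 14 -> lo=[14, 28] hi=[46] -> (len(lo)=2, len(hi)=1, max(lo)=28)
Step 4: insert 24 -> lo=[14, 24] hi=[28, 46] -> (len(lo)=2, len(hi)=2, max(lo)=24)
Step 5: insert 10 -> lo=[10, 14, 24] hi=[28, 46] -> (len(lo)=3, len(hi)=2, max(lo)=24)
Step 6: insert 45 -> lo=[10, 14, 24] hi=[28, 45, 46] -> (len(lo)=3, len(hi)=3, max(lo)=24)
Step 7: insert 19 -> lo=[10, 14, 19, 24] hi=[28, 45, 46] -> (len(lo)=4, len(hi)=3, max(lo)=24)
Step 8: insert 41 -> lo=[10, 14, 19, 24] hi=[28, 41, 45, 46] -> (len(lo)=4, len(hi)=4, max(lo)=24)
Step 9: insert 37 -> lo=[10, 14, 19, 24, 28] hi=[37, 41, 45, 46] -> (len(lo)=5, len(hi)=4, max(lo)=28)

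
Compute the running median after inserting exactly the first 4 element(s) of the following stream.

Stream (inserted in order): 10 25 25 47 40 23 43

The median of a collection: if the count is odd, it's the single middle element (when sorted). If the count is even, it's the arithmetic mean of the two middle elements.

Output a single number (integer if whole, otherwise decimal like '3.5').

Answer: 25

Derivation:
Step 1: insert 10 -> lo=[10] (size 1, max 10) hi=[] (size 0) -> median=10
Step 2: insert 25 -> lo=[10] (size 1, max 10) hi=[25] (size 1, min 25) -> median=17.5
Step 3: insert 25 -> lo=[10, 25] (size 2, max 25) hi=[25] (size 1, min 25) -> median=25
Step 4: insert 47 -> lo=[10, 25] (size 2, max 25) hi=[25, 47] (size 2, min 25) -> median=25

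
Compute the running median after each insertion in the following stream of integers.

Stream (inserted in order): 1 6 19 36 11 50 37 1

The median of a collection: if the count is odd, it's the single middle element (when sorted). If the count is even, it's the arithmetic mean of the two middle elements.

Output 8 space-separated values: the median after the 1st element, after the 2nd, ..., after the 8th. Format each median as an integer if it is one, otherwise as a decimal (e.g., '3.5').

Answer: 1 3.5 6 12.5 11 15 19 15

Derivation:
Step 1: insert 1 -> lo=[1] (size 1, max 1) hi=[] (size 0) -> median=1
Step 2: insert 6 -> lo=[1] (size 1, max 1) hi=[6] (size 1, min 6) -> median=3.5
Step 3: insert 19 -> lo=[1, 6] (size 2, max 6) hi=[19] (size 1, min 19) -> median=6
Step 4: insert 36 -> lo=[1, 6] (size 2, max 6) hi=[19, 36] (size 2, min 19) -> median=12.5
Step 5: insert 11 -> lo=[1, 6, 11] (size 3, max 11) hi=[19, 36] (size 2, min 19) -> median=11
Step 6: insert 50 -> lo=[1, 6, 11] (size 3, max 11) hi=[19, 36, 50] (size 3, min 19) -> median=15
Step 7: insert 37 -> lo=[1, 6, 11, 19] (size 4, max 19) hi=[36, 37, 50] (size 3, min 36) -> median=19
Step 8: insert 1 -> lo=[1, 1, 6, 11] (size 4, max 11) hi=[19, 36, 37, 50] (size 4, min 19) -> median=15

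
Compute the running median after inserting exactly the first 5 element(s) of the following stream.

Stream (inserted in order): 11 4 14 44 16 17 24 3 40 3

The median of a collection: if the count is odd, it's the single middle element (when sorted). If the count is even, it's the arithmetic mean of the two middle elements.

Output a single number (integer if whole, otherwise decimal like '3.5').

Step 1: insert 11 -> lo=[11] (size 1, max 11) hi=[] (size 0) -> median=11
Step 2: insert 4 -> lo=[4] (size 1, max 4) hi=[11] (size 1, min 11) -> median=7.5
Step 3: insert 14 -> lo=[4, 11] (size 2, max 11) hi=[14] (size 1, min 14) -> median=11
Step 4: insert 44 -> lo=[4, 11] (size 2, max 11) hi=[14, 44] (size 2, min 14) -> median=12.5
Step 5: insert 16 -> lo=[4, 11, 14] (size 3, max 14) hi=[16, 44] (size 2, min 16) -> median=14

Answer: 14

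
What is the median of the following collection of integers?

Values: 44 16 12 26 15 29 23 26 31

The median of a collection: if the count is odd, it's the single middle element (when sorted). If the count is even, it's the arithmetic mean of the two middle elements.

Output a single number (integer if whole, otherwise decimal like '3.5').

Step 1: insert 44 -> lo=[44] (size 1, max 44) hi=[] (size 0) -> median=44
Step 2: insert 16 -> lo=[16] (size 1, max 16) hi=[44] (size 1, min 44) -> median=30
Step 3: insert 12 -> lo=[12, 16] (size 2, max 16) hi=[44] (size 1, min 44) -> median=16
Step 4: insert 26 -> lo=[12, 16] (size 2, max 16) hi=[26, 44] (size 2, min 26) -> median=21
Step 5: insert 15 -> lo=[12, 15, 16] (size 3, max 16) hi=[26, 44] (size 2, min 26) -> median=16
Step 6: insert 29 -> lo=[12, 15, 16] (size 3, max 16) hi=[26, 29, 44] (size 3, min 26) -> median=21
Step 7: insert 23 -> lo=[12, 15, 16, 23] (size 4, max 23) hi=[26, 29, 44] (size 3, min 26) -> median=23
Step 8: insert 26 -> lo=[12, 15, 16, 23] (size 4, max 23) hi=[26, 26, 29, 44] (size 4, min 26) -> median=24.5
Step 9: insert 31 -> lo=[12, 15, 16, 23, 26] (size 5, max 26) hi=[26, 29, 31, 44] (size 4, min 26) -> median=26

Answer: 26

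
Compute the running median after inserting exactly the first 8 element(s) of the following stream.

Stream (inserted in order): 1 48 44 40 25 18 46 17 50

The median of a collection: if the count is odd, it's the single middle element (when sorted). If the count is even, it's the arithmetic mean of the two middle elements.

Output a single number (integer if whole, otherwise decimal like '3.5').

Answer: 32.5

Derivation:
Step 1: insert 1 -> lo=[1] (size 1, max 1) hi=[] (size 0) -> median=1
Step 2: insert 48 -> lo=[1] (size 1, max 1) hi=[48] (size 1, min 48) -> median=24.5
Step 3: insert 44 -> lo=[1, 44] (size 2, max 44) hi=[48] (size 1, min 48) -> median=44
Step 4: insert 40 -> lo=[1, 40] (size 2, max 40) hi=[44, 48] (size 2, min 44) -> median=42
Step 5: insert 25 -> lo=[1, 25, 40] (size 3, max 40) hi=[44, 48] (size 2, min 44) -> median=40
Step 6: insert 18 -> lo=[1, 18, 25] (size 3, max 25) hi=[40, 44, 48] (size 3, min 40) -> median=32.5
Step 7: insert 46 -> lo=[1, 18, 25, 40] (size 4, max 40) hi=[44, 46, 48] (size 3, min 44) -> median=40
Step 8: insert 17 -> lo=[1, 17, 18, 25] (size 4, max 25) hi=[40, 44, 46, 48] (size 4, min 40) -> median=32.5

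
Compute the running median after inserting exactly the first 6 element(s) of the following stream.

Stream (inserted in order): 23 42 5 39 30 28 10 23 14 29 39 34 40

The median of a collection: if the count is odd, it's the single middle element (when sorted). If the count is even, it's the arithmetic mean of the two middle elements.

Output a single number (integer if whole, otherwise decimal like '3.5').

Answer: 29

Derivation:
Step 1: insert 23 -> lo=[23] (size 1, max 23) hi=[] (size 0) -> median=23
Step 2: insert 42 -> lo=[23] (size 1, max 23) hi=[42] (size 1, min 42) -> median=32.5
Step 3: insert 5 -> lo=[5, 23] (size 2, max 23) hi=[42] (size 1, min 42) -> median=23
Step 4: insert 39 -> lo=[5, 23] (size 2, max 23) hi=[39, 42] (size 2, min 39) -> median=31
Step 5: insert 30 -> lo=[5, 23, 30] (size 3, max 30) hi=[39, 42] (size 2, min 39) -> median=30
Step 6: insert 28 -> lo=[5, 23, 28] (size 3, max 28) hi=[30, 39, 42] (size 3, min 30) -> median=29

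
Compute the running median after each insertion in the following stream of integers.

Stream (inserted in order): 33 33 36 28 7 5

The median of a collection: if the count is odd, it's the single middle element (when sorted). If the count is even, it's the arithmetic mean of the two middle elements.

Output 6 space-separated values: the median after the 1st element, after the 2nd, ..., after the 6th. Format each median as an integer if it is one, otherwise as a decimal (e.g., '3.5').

Answer: 33 33 33 33 33 30.5

Derivation:
Step 1: insert 33 -> lo=[33] (size 1, max 33) hi=[] (size 0) -> median=33
Step 2: insert 33 -> lo=[33] (size 1, max 33) hi=[33] (size 1, min 33) -> median=33
Step 3: insert 36 -> lo=[33, 33] (size 2, max 33) hi=[36] (size 1, min 36) -> median=33
Step 4: insert 28 -> lo=[28, 33] (size 2, max 33) hi=[33, 36] (size 2, min 33) -> median=33
Step 5: insert 7 -> lo=[7, 28, 33] (size 3, max 33) hi=[33, 36] (size 2, min 33) -> median=33
Step 6: insert 5 -> lo=[5, 7, 28] (size 3, max 28) hi=[33, 33, 36] (size 3, min 33) -> median=30.5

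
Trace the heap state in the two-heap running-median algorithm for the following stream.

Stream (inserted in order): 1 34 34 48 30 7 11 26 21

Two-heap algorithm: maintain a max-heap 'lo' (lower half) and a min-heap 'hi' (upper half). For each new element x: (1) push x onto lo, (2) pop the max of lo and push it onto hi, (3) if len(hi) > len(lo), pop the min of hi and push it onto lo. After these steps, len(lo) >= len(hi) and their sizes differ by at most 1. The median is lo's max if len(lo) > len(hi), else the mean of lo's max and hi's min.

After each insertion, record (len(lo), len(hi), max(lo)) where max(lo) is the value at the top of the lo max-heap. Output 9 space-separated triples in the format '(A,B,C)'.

Answer: (1,0,1) (1,1,1) (2,1,34) (2,2,34) (3,2,34) (3,3,30) (4,3,30) (4,4,26) (5,4,26)

Derivation:
Step 1: insert 1 -> lo=[1] hi=[] -> (len(lo)=1, len(hi)=0, max(lo)=1)
Step 2: insert 34 -> lo=[1] hi=[34] -> (len(lo)=1, len(hi)=1, max(lo)=1)
Step 3: insert 34 -> lo=[1, 34] hi=[34] -> (len(lo)=2, len(hi)=1, max(lo)=34)
Step 4: insert 48 -> lo=[1, 34] hi=[34, 48] -> (len(lo)=2, len(hi)=2, max(lo)=34)
Step 5: insert 30 -> lo=[1, 30, 34] hi=[34, 48] -> (len(lo)=3, len(hi)=2, max(lo)=34)
Step 6: insert 7 -> lo=[1, 7, 30] hi=[34, 34, 48] -> (len(lo)=3, len(hi)=3, max(lo)=30)
Step 7: insert 11 -> lo=[1, 7, 11, 30] hi=[34, 34, 48] -> (len(lo)=4, len(hi)=3, max(lo)=30)
Step 8: insert 26 -> lo=[1, 7, 11, 26] hi=[30, 34, 34, 48] -> (len(lo)=4, len(hi)=4, max(lo)=26)
Step 9: insert 21 -> lo=[1, 7, 11, 21, 26] hi=[30, 34, 34, 48] -> (len(lo)=5, len(hi)=4, max(lo)=26)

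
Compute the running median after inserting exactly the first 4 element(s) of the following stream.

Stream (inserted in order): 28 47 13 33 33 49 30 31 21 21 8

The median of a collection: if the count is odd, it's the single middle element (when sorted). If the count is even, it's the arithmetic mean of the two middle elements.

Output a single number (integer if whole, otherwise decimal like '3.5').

Answer: 30.5

Derivation:
Step 1: insert 28 -> lo=[28] (size 1, max 28) hi=[] (size 0) -> median=28
Step 2: insert 47 -> lo=[28] (size 1, max 28) hi=[47] (size 1, min 47) -> median=37.5
Step 3: insert 13 -> lo=[13, 28] (size 2, max 28) hi=[47] (size 1, min 47) -> median=28
Step 4: insert 33 -> lo=[13, 28] (size 2, max 28) hi=[33, 47] (size 2, min 33) -> median=30.5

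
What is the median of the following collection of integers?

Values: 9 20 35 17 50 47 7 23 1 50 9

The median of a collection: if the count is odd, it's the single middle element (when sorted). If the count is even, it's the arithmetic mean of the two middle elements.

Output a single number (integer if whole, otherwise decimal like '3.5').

Answer: 20

Derivation:
Step 1: insert 9 -> lo=[9] (size 1, max 9) hi=[] (size 0) -> median=9
Step 2: insert 20 -> lo=[9] (size 1, max 9) hi=[20] (size 1, min 20) -> median=14.5
Step 3: insert 35 -> lo=[9, 20] (size 2, max 20) hi=[35] (size 1, min 35) -> median=20
Step 4: insert 17 -> lo=[9, 17] (size 2, max 17) hi=[20, 35] (size 2, min 20) -> median=18.5
Step 5: insert 50 -> lo=[9, 17, 20] (size 3, max 20) hi=[35, 50] (size 2, min 35) -> median=20
Step 6: insert 47 -> lo=[9, 17, 20] (size 3, max 20) hi=[35, 47, 50] (size 3, min 35) -> median=27.5
Step 7: insert 7 -> lo=[7, 9, 17, 20] (size 4, max 20) hi=[35, 47, 50] (size 3, min 35) -> median=20
Step 8: insert 23 -> lo=[7, 9, 17, 20] (size 4, max 20) hi=[23, 35, 47, 50] (size 4, min 23) -> median=21.5
Step 9: insert 1 -> lo=[1, 7, 9, 17, 20] (size 5, max 20) hi=[23, 35, 47, 50] (size 4, min 23) -> median=20
Step 10: insert 50 -> lo=[1, 7, 9, 17, 20] (size 5, max 20) hi=[23, 35, 47, 50, 50] (size 5, min 23) -> median=21.5
Step 11: insert 9 -> lo=[1, 7, 9, 9, 17, 20] (size 6, max 20) hi=[23, 35, 47, 50, 50] (size 5, min 23) -> median=20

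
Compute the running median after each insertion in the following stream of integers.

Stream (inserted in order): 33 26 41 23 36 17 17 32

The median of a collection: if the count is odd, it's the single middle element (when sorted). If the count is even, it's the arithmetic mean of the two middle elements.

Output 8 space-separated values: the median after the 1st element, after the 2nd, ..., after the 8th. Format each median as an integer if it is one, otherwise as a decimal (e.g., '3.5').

Answer: 33 29.5 33 29.5 33 29.5 26 29

Derivation:
Step 1: insert 33 -> lo=[33] (size 1, max 33) hi=[] (size 0) -> median=33
Step 2: insert 26 -> lo=[26] (size 1, max 26) hi=[33] (size 1, min 33) -> median=29.5
Step 3: insert 41 -> lo=[26, 33] (size 2, max 33) hi=[41] (size 1, min 41) -> median=33
Step 4: insert 23 -> lo=[23, 26] (size 2, max 26) hi=[33, 41] (size 2, min 33) -> median=29.5
Step 5: insert 36 -> lo=[23, 26, 33] (size 3, max 33) hi=[36, 41] (size 2, min 36) -> median=33
Step 6: insert 17 -> lo=[17, 23, 26] (size 3, max 26) hi=[33, 36, 41] (size 3, min 33) -> median=29.5
Step 7: insert 17 -> lo=[17, 17, 23, 26] (size 4, max 26) hi=[33, 36, 41] (size 3, min 33) -> median=26
Step 8: insert 32 -> lo=[17, 17, 23, 26] (size 4, max 26) hi=[32, 33, 36, 41] (size 4, min 32) -> median=29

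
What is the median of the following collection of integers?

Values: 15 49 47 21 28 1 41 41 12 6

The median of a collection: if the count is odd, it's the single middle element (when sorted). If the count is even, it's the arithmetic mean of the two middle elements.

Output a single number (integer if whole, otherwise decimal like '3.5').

Answer: 24.5

Derivation:
Step 1: insert 15 -> lo=[15] (size 1, max 15) hi=[] (size 0) -> median=15
Step 2: insert 49 -> lo=[15] (size 1, max 15) hi=[49] (size 1, min 49) -> median=32
Step 3: insert 47 -> lo=[15, 47] (size 2, max 47) hi=[49] (size 1, min 49) -> median=47
Step 4: insert 21 -> lo=[15, 21] (size 2, max 21) hi=[47, 49] (size 2, min 47) -> median=34
Step 5: insert 28 -> lo=[15, 21, 28] (size 3, max 28) hi=[47, 49] (size 2, min 47) -> median=28
Step 6: insert 1 -> lo=[1, 15, 21] (size 3, max 21) hi=[28, 47, 49] (size 3, min 28) -> median=24.5
Step 7: insert 41 -> lo=[1, 15, 21, 28] (size 4, max 28) hi=[41, 47, 49] (size 3, min 41) -> median=28
Step 8: insert 41 -> lo=[1, 15, 21, 28] (size 4, max 28) hi=[41, 41, 47, 49] (size 4, min 41) -> median=34.5
Step 9: insert 12 -> lo=[1, 12, 15, 21, 28] (size 5, max 28) hi=[41, 41, 47, 49] (size 4, min 41) -> median=28
Step 10: insert 6 -> lo=[1, 6, 12, 15, 21] (size 5, max 21) hi=[28, 41, 41, 47, 49] (size 5, min 28) -> median=24.5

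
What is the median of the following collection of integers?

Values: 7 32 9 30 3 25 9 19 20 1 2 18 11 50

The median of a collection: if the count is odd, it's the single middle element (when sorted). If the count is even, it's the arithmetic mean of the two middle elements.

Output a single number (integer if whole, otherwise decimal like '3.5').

Step 1: insert 7 -> lo=[7] (size 1, max 7) hi=[] (size 0) -> median=7
Step 2: insert 32 -> lo=[7] (size 1, max 7) hi=[32] (size 1, min 32) -> median=19.5
Step 3: insert 9 -> lo=[7, 9] (size 2, max 9) hi=[32] (size 1, min 32) -> median=9
Step 4: insert 30 -> lo=[7, 9] (size 2, max 9) hi=[30, 32] (size 2, min 30) -> median=19.5
Step 5: insert 3 -> lo=[3, 7, 9] (size 3, max 9) hi=[30, 32] (size 2, min 30) -> median=9
Step 6: insert 25 -> lo=[3, 7, 9] (size 3, max 9) hi=[25, 30, 32] (size 3, min 25) -> median=17
Step 7: insert 9 -> lo=[3, 7, 9, 9] (size 4, max 9) hi=[25, 30, 32] (size 3, min 25) -> median=9
Step 8: insert 19 -> lo=[3, 7, 9, 9] (size 4, max 9) hi=[19, 25, 30, 32] (size 4, min 19) -> median=14
Step 9: insert 20 -> lo=[3, 7, 9, 9, 19] (size 5, max 19) hi=[20, 25, 30, 32] (size 4, min 20) -> median=19
Step 10: insert 1 -> lo=[1, 3, 7, 9, 9] (size 5, max 9) hi=[19, 20, 25, 30, 32] (size 5, min 19) -> median=14
Step 11: insert 2 -> lo=[1, 2, 3, 7, 9, 9] (size 6, max 9) hi=[19, 20, 25, 30, 32] (size 5, min 19) -> median=9
Step 12: insert 18 -> lo=[1, 2, 3, 7, 9, 9] (size 6, max 9) hi=[18, 19, 20, 25, 30, 32] (size 6, min 18) -> median=13.5
Step 13: insert 11 -> lo=[1, 2, 3, 7, 9, 9, 11] (size 7, max 11) hi=[18, 19, 20, 25, 30, 32] (size 6, min 18) -> median=11
Step 14: insert 50 -> lo=[1, 2, 3, 7, 9, 9, 11] (size 7, max 11) hi=[18, 19, 20, 25, 30, 32, 50] (size 7, min 18) -> median=14.5

Answer: 14.5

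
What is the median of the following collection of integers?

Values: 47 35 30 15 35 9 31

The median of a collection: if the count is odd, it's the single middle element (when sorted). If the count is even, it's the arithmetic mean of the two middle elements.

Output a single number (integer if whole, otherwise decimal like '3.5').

Answer: 31

Derivation:
Step 1: insert 47 -> lo=[47] (size 1, max 47) hi=[] (size 0) -> median=47
Step 2: insert 35 -> lo=[35] (size 1, max 35) hi=[47] (size 1, min 47) -> median=41
Step 3: insert 30 -> lo=[30, 35] (size 2, max 35) hi=[47] (size 1, min 47) -> median=35
Step 4: insert 15 -> lo=[15, 30] (size 2, max 30) hi=[35, 47] (size 2, min 35) -> median=32.5
Step 5: insert 35 -> lo=[15, 30, 35] (size 3, max 35) hi=[35, 47] (size 2, min 35) -> median=35
Step 6: insert 9 -> lo=[9, 15, 30] (size 3, max 30) hi=[35, 35, 47] (size 3, min 35) -> median=32.5
Step 7: insert 31 -> lo=[9, 15, 30, 31] (size 4, max 31) hi=[35, 35, 47] (size 3, min 35) -> median=31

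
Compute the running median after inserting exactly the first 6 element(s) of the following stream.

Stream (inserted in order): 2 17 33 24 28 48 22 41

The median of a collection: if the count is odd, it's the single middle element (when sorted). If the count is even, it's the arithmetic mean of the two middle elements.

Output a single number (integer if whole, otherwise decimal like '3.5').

Answer: 26

Derivation:
Step 1: insert 2 -> lo=[2] (size 1, max 2) hi=[] (size 0) -> median=2
Step 2: insert 17 -> lo=[2] (size 1, max 2) hi=[17] (size 1, min 17) -> median=9.5
Step 3: insert 33 -> lo=[2, 17] (size 2, max 17) hi=[33] (size 1, min 33) -> median=17
Step 4: insert 24 -> lo=[2, 17] (size 2, max 17) hi=[24, 33] (size 2, min 24) -> median=20.5
Step 5: insert 28 -> lo=[2, 17, 24] (size 3, max 24) hi=[28, 33] (size 2, min 28) -> median=24
Step 6: insert 48 -> lo=[2, 17, 24] (size 3, max 24) hi=[28, 33, 48] (size 3, min 28) -> median=26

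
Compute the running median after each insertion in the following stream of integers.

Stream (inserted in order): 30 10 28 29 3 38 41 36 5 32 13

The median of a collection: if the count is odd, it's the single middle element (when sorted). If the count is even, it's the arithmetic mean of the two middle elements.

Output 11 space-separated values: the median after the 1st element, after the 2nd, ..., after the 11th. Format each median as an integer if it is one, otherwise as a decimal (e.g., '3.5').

Answer: 30 20 28 28.5 28 28.5 29 29.5 29 29.5 29

Derivation:
Step 1: insert 30 -> lo=[30] (size 1, max 30) hi=[] (size 0) -> median=30
Step 2: insert 10 -> lo=[10] (size 1, max 10) hi=[30] (size 1, min 30) -> median=20
Step 3: insert 28 -> lo=[10, 28] (size 2, max 28) hi=[30] (size 1, min 30) -> median=28
Step 4: insert 29 -> lo=[10, 28] (size 2, max 28) hi=[29, 30] (size 2, min 29) -> median=28.5
Step 5: insert 3 -> lo=[3, 10, 28] (size 3, max 28) hi=[29, 30] (size 2, min 29) -> median=28
Step 6: insert 38 -> lo=[3, 10, 28] (size 3, max 28) hi=[29, 30, 38] (size 3, min 29) -> median=28.5
Step 7: insert 41 -> lo=[3, 10, 28, 29] (size 4, max 29) hi=[30, 38, 41] (size 3, min 30) -> median=29
Step 8: insert 36 -> lo=[3, 10, 28, 29] (size 4, max 29) hi=[30, 36, 38, 41] (size 4, min 30) -> median=29.5
Step 9: insert 5 -> lo=[3, 5, 10, 28, 29] (size 5, max 29) hi=[30, 36, 38, 41] (size 4, min 30) -> median=29
Step 10: insert 32 -> lo=[3, 5, 10, 28, 29] (size 5, max 29) hi=[30, 32, 36, 38, 41] (size 5, min 30) -> median=29.5
Step 11: insert 13 -> lo=[3, 5, 10, 13, 28, 29] (size 6, max 29) hi=[30, 32, 36, 38, 41] (size 5, min 30) -> median=29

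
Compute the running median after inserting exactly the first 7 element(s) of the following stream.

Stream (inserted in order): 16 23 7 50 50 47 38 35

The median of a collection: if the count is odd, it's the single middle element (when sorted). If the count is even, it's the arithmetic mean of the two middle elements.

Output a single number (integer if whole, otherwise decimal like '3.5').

Answer: 38

Derivation:
Step 1: insert 16 -> lo=[16] (size 1, max 16) hi=[] (size 0) -> median=16
Step 2: insert 23 -> lo=[16] (size 1, max 16) hi=[23] (size 1, min 23) -> median=19.5
Step 3: insert 7 -> lo=[7, 16] (size 2, max 16) hi=[23] (size 1, min 23) -> median=16
Step 4: insert 50 -> lo=[7, 16] (size 2, max 16) hi=[23, 50] (size 2, min 23) -> median=19.5
Step 5: insert 50 -> lo=[7, 16, 23] (size 3, max 23) hi=[50, 50] (size 2, min 50) -> median=23
Step 6: insert 47 -> lo=[7, 16, 23] (size 3, max 23) hi=[47, 50, 50] (size 3, min 47) -> median=35
Step 7: insert 38 -> lo=[7, 16, 23, 38] (size 4, max 38) hi=[47, 50, 50] (size 3, min 47) -> median=38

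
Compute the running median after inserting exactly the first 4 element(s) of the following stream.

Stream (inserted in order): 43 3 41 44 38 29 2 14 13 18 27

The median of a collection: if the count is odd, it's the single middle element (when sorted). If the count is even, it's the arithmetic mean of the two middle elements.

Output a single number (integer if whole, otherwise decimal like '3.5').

Answer: 42

Derivation:
Step 1: insert 43 -> lo=[43] (size 1, max 43) hi=[] (size 0) -> median=43
Step 2: insert 3 -> lo=[3] (size 1, max 3) hi=[43] (size 1, min 43) -> median=23
Step 3: insert 41 -> lo=[3, 41] (size 2, max 41) hi=[43] (size 1, min 43) -> median=41
Step 4: insert 44 -> lo=[3, 41] (size 2, max 41) hi=[43, 44] (size 2, min 43) -> median=42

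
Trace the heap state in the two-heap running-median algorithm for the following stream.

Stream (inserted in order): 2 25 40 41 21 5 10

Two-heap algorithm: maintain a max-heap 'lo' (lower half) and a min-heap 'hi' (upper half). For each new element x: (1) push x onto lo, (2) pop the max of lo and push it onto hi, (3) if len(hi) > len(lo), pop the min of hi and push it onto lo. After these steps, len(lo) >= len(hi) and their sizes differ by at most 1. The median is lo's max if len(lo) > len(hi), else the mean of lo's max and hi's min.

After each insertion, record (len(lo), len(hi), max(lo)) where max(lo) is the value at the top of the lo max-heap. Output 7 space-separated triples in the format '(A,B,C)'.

Step 1: insert 2 -> lo=[2] hi=[] -> (len(lo)=1, len(hi)=0, max(lo)=2)
Step 2: insert 25 -> lo=[2] hi=[25] -> (len(lo)=1, len(hi)=1, max(lo)=2)
Step 3: insert 40 -> lo=[2, 25] hi=[40] -> (len(lo)=2, len(hi)=1, max(lo)=25)
Step 4: insert 41 -> lo=[2, 25] hi=[40, 41] -> (len(lo)=2, len(hi)=2, max(lo)=25)
Step 5: insert 21 -> lo=[2, 21, 25] hi=[40, 41] -> (len(lo)=3, len(hi)=2, max(lo)=25)
Step 6: insert 5 -> lo=[2, 5, 21] hi=[25, 40, 41] -> (len(lo)=3, len(hi)=3, max(lo)=21)
Step 7: insert 10 -> lo=[2, 5, 10, 21] hi=[25, 40, 41] -> (len(lo)=4, len(hi)=3, max(lo)=21)

Answer: (1,0,2) (1,1,2) (2,1,25) (2,2,25) (3,2,25) (3,3,21) (4,3,21)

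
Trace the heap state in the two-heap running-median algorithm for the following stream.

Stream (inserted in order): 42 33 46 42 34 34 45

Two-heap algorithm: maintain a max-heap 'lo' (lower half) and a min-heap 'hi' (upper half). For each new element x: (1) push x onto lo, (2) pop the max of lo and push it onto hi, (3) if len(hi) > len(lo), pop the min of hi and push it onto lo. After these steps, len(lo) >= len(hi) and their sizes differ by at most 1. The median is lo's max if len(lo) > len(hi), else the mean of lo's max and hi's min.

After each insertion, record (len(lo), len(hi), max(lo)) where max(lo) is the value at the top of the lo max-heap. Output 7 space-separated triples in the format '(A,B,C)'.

Answer: (1,0,42) (1,1,33) (2,1,42) (2,2,42) (3,2,42) (3,3,34) (4,3,42)

Derivation:
Step 1: insert 42 -> lo=[42] hi=[] -> (len(lo)=1, len(hi)=0, max(lo)=42)
Step 2: insert 33 -> lo=[33] hi=[42] -> (len(lo)=1, len(hi)=1, max(lo)=33)
Step 3: insert 46 -> lo=[33, 42] hi=[46] -> (len(lo)=2, len(hi)=1, max(lo)=42)
Step 4: insert 42 -> lo=[33, 42] hi=[42, 46] -> (len(lo)=2, len(hi)=2, max(lo)=42)
Step 5: insert 34 -> lo=[33, 34, 42] hi=[42, 46] -> (len(lo)=3, len(hi)=2, max(lo)=42)
Step 6: insert 34 -> lo=[33, 34, 34] hi=[42, 42, 46] -> (len(lo)=3, len(hi)=3, max(lo)=34)
Step 7: insert 45 -> lo=[33, 34, 34, 42] hi=[42, 45, 46] -> (len(lo)=4, len(hi)=3, max(lo)=42)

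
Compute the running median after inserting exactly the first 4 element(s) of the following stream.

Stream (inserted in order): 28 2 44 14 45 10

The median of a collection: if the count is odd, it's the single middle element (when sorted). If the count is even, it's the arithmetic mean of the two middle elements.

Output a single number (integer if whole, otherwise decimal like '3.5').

Answer: 21

Derivation:
Step 1: insert 28 -> lo=[28] (size 1, max 28) hi=[] (size 0) -> median=28
Step 2: insert 2 -> lo=[2] (size 1, max 2) hi=[28] (size 1, min 28) -> median=15
Step 3: insert 44 -> lo=[2, 28] (size 2, max 28) hi=[44] (size 1, min 44) -> median=28
Step 4: insert 14 -> lo=[2, 14] (size 2, max 14) hi=[28, 44] (size 2, min 28) -> median=21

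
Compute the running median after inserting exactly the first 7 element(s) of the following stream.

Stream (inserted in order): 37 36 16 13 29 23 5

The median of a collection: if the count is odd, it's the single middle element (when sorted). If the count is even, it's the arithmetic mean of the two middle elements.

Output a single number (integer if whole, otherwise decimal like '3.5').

Answer: 23

Derivation:
Step 1: insert 37 -> lo=[37] (size 1, max 37) hi=[] (size 0) -> median=37
Step 2: insert 36 -> lo=[36] (size 1, max 36) hi=[37] (size 1, min 37) -> median=36.5
Step 3: insert 16 -> lo=[16, 36] (size 2, max 36) hi=[37] (size 1, min 37) -> median=36
Step 4: insert 13 -> lo=[13, 16] (size 2, max 16) hi=[36, 37] (size 2, min 36) -> median=26
Step 5: insert 29 -> lo=[13, 16, 29] (size 3, max 29) hi=[36, 37] (size 2, min 36) -> median=29
Step 6: insert 23 -> lo=[13, 16, 23] (size 3, max 23) hi=[29, 36, 37] (size 3, min 29) -> median=26
Step 7: insert 5 -> lo=[5, 13, 16, 23] (size 4, max 23) hi=[29, 36, 37] (size 3, min 29) -> median=23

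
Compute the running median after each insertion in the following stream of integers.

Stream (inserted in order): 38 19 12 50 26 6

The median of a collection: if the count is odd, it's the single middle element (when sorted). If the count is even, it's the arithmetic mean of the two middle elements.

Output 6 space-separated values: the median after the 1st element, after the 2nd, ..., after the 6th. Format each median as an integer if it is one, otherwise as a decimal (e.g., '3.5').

Answer: 38 28.5 19 28.5 26 22.5

Derivation:
Step 1: insert 38 -> lo=[38] (size 1, max 38) hi=[] (size 0) -> median=38
Step 2: insert 19 -> lo=[19] (size 1, max 19) hi=[38] (size 1, min 38) -> median=28.5
Step 3: insert 12 -> lo=[12, 19] (size 2, max 19) hi=[38] (size 1, min 38) -> median=19
Step 4: insert 50 -> lo=[12, 19] (size 2, max 19) hi=[38, 50] (size 2, min 38) -> median=28.5
Step 5: insert 26 -> lo=[12, 19, 26] (size 3, max 26) hi=[38, 50] (size 2, min 38) -> median=26
Step 6: insert 6 -> lo=[6, 12, 19] (size 3, max 19) hi=[26, 38, 50] (size 3, min 26) -> median=22.5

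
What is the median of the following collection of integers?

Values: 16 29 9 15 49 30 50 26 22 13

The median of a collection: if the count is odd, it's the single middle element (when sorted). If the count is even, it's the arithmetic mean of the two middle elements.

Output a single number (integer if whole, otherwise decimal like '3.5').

Answer: 24

Derivation:
Step 1: insert 16 -> lo=[16] (size 1, max 16) hi=[] (size 0) -> median=16
Step 2: insert 29 -> lo=[16] (size 1, max 16) hi=[29] (size 1, min 29) -> median=22.5
Step 3: insert 9 -> lo=[9, 16] (size 2, max 16) hi=[29] (size 1, min 29) -> median=16
Step 4: insert 15 -> lo=[9, 15] (size 2, max 15) hi=[16, 29] (size 2, min 16) -> median=15.5
Step 5: insert 49 -> lo=[9, 15, 16] (size 3, max 16) hi=[29, 49] (size 2, min 29) -> median=16
Step 6: insert 30 -> lo=[9, 15, 16] (size 3, max 16) hi=[29, 30, 49] (size 3, min 29) -> median=22.5
Step 7: insert 50 -> lo=[9, 15, 16, 29] (size 4, max 29) hi=[30, 49, 50] (size 3, min 30) -> median=29
Step 8: insert 26 -> lo=[9, 15, 16, 26] (size 4, max 26) hi=[29, 30, 49, 50] (size 4, min 29) -> median=27.5
Step 9: insert 22 -> lo=[9, 15, 16, 22, 26] (size 5, max 26) hi=[29, 30, 49, 50] (size 4, min 29) -> median=26
Step 10: insert 13 -> lo=[9, 13, 15, 16, 22] (size 5, max 22) hi=[26, 29, 30, 49, 50] (size 5, min 26) -> median=24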